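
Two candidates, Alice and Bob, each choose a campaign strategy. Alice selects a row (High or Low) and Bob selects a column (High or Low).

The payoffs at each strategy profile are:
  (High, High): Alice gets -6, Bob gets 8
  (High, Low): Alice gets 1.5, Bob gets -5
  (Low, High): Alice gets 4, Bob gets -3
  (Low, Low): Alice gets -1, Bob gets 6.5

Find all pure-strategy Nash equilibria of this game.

none

(High, High): Alice prefers Low (4 > -6) — not an equilibrium.
(High, Low): Bob prefers High (8 > -5) — not an equilibrium.
(Low, High): Bob prefers Low (6.5 > -3) — not an equilibrium.
(Low, Low): Alice prefers High (1.5 > -1) — not an equilibrium.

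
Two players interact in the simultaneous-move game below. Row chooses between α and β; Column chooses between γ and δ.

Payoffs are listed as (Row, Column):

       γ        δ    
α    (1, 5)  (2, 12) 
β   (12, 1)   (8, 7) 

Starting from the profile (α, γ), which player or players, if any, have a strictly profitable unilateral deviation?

Both

Row at (α, γ) earns 1; deviating to β yields 12 — a strict improvement.
Column earns 5; deviating to δ yields 12 — a strict improvement.
Both Row and Column have strictly profitable deviations.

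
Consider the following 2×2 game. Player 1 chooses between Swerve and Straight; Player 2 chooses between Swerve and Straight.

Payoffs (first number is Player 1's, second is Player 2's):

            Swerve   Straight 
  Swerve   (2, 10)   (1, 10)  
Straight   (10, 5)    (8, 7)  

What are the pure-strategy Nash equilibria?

(Straight, Straight)

(Swerve, Swerve): Player 1 prefers Straight (10 > 2) — not an equilibrium.
(Swerve, Straight): Player 1 prefers Straight (8 > 1) — not an equilibrium.
(Straight, Swerve): Player 2 prefers Straight (7 > 5) — not an equilibrium.
(Straight, Straight): Player 1 gets 8 ≥ 1 from Swerve, and Player 2 gets 7 ≥ 5 from Swerve — Nash equilibrium.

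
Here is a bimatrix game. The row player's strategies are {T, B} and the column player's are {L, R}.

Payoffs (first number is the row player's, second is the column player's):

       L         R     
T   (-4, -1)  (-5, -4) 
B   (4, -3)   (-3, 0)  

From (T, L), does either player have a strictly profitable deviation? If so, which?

The row player

The row player at (T, L) earns -4; deviating to B yields 4 — a strict improvement.
The column player earns -1; deviating to R yields -4 — not better.
Only the row player has a strictly profitable deviation.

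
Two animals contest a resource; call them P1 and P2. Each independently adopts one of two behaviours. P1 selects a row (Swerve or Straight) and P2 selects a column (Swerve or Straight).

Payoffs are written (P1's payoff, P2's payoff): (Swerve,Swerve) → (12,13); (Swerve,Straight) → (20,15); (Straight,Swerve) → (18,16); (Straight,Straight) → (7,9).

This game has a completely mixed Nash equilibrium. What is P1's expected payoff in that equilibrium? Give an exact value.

276/19

First find y, the probability P2 plays Swerve, from P1's indifference between Swerve and Straight: 12y + 20(1−y) = 18y + 7(1−y), giving y = 13/19.
Since P1 is indifferent in equilibrium, P1's expected payoff equals the payoff from either row against (13/19, 6/19). Using Swerve: 12(13/19) + 20(6/19) = 276/19.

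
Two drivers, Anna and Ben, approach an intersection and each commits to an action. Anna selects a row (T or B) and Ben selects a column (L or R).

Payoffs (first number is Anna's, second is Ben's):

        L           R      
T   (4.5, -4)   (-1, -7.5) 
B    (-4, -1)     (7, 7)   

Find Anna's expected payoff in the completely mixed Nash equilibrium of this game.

First find q, the probability Ben plays L, from Anna's indifference between T and B: 4.5q − (1−q) = −4q + 7(1−q), giving q = 16/33.
Since Anna is indifferent in equilibrium, Anna's expected payoff equals the payoff from either row against (16/33, 17/33). Using T: 4.5(16/33) − (17/33) = 5/3.

5/3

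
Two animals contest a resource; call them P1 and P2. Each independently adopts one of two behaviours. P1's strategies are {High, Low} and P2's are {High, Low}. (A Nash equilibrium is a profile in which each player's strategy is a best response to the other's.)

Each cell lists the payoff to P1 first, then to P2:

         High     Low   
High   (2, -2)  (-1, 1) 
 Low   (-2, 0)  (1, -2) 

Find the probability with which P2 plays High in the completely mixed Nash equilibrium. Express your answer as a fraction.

1/3

Let y be the probability that P2 plays High. In a completely mixed equilibrium, P1 must be indifferent between High and Low.
P1's expected payoff from High is 2y − (1−y); from Low it is −2y + (1−y).
Setting these equal: 3y − 1 = −3y + 1, so y = 1/3.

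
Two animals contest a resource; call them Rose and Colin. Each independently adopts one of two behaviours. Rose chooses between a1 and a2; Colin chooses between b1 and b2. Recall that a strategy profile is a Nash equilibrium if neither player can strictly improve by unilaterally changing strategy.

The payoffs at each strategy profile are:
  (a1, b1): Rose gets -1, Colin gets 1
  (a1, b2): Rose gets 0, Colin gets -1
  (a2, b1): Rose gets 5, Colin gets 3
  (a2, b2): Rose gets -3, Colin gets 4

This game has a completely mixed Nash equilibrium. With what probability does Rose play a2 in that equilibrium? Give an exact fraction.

Let r be the probability that Rose plays a1. In a completely mixed equilibrium, Colin must be indifferent between b1 and b2.
Colin's expected payoff from b1 is r + 3(1−r); from b2 it is −r + 4(1−r).
Setting these equal: −2r + 3 = −5r + 4, so r = 1/3.
Therefore Rose plays a2 with probability 1 − 1/3 = 2/3.

2/3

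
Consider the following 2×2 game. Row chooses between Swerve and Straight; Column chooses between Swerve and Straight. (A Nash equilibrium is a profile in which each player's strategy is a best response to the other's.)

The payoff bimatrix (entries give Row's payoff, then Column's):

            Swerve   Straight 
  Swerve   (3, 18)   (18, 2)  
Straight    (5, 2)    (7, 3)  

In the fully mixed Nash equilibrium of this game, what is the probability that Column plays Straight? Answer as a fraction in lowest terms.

Let c be the probability that Column plays Swerve. In a completely mixed equilibrium, Row must be indifferent between Swerve and Straight.
Row's expected payoff from Swerve is 3c + 18(1−c); from Straight it is 5c + 7(1−c).
Setting these equal: −15c + 18 = −2c + 7, so c = 11/13.
Therefore Column plays Straight with probability 1 − 11/13 = 2/13.

2/13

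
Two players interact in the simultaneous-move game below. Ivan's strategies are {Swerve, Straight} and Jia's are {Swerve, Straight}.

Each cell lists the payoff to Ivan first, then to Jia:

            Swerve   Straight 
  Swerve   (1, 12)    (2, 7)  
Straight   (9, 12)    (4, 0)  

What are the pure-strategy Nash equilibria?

(Straight, Swerve)

(Swerve, Swerve): Ivan prefers Straight (9 > 1) — not an equilibrium.
(Swerve, Straight): Ivan prefers Straight (4 > 2); Jia prefers Swerve (12 > 7) — not an equilibrium.
(Straight, Swerve): Ivan gets 9 ≥ 1 from Swerve, and Jia gets 12 ≥ 0 from Straight — Nash equilibrium.
(Straight, Straight): Jia prefers Swerve (12 > 0) — not an equilibrium.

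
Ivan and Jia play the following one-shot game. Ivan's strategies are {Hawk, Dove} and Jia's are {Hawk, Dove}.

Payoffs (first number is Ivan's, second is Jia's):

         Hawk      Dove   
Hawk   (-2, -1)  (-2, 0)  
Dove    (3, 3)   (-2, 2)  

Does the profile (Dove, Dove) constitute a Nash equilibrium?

At (Dove, Dove), Ivan earns -2; switching to Hawk would give -2, so Ivan has no profitable deviation.
Jia earns 2; switching to Hawk would give 3, so Jia would deviate.
Since at least one player can profitably deviate, this is not a Nash equilibrium.

No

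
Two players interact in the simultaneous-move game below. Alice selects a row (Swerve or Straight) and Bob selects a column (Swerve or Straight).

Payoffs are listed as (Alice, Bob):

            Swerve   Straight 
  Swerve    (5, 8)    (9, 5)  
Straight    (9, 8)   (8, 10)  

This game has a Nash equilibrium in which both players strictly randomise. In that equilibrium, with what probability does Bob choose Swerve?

1/5

Let y be the probability that Bob plays Swerve. In a completely mixed equilibrium, Alice must be indifferent between Swerve and Straight.
Alice's expected payoff from Swerve is 5y + 9(1−y); from Straight it is 9y + 8(1−y).
Setting these equal: −4y + 9 = y + 8, so y = 1/5.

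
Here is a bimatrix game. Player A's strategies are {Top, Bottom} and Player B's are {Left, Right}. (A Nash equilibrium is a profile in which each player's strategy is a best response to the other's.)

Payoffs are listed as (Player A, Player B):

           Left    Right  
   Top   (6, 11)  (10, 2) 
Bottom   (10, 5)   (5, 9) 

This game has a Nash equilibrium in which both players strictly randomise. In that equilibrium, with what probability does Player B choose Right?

4/9

Let c be the probability that Player B plays Left. In a completely mixed equilibrium, Player A must be indifferent between Top and Bottom.
Player A's expected payoff from Top is 6c + 10(1−c); from Bottom it is 10c + 5(1−c).
Setting these equal: −4c + 10 = 5c + 5, so c = 5/9.
Therefore Player B plays Right with probability 1 − 5/9 = 4/9.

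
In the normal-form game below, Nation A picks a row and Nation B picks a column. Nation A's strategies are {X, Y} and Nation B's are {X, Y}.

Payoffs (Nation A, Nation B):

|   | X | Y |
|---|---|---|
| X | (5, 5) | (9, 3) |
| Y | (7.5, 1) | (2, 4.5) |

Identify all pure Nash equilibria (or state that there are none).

(X, X): Nation A prefers Y (7.5 > 5) — not an equilibrium.
(X, Y): Nation B prefers X (5 > 3) — not an equilibrium.
(Y, X): Nation B prefers Y (4.5 > 1) — not an equilibrium.
(Y, Y): Nation A prefers X (9 > 2) — not an equilibrium.

none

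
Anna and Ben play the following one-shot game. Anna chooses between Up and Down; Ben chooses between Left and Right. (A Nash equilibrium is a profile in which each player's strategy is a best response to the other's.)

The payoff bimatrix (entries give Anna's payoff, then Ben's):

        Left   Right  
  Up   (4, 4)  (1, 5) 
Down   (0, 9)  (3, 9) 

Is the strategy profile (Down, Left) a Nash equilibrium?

At (Down, Left), Anna earns 0; switching to Up would give 4, so Anna would deviate.
Ben earns 9; switching to Right would give 9, so Ben has no profitable deviation.
Since at least one player can profitably deviate, this is not a Nash equilibrium.

No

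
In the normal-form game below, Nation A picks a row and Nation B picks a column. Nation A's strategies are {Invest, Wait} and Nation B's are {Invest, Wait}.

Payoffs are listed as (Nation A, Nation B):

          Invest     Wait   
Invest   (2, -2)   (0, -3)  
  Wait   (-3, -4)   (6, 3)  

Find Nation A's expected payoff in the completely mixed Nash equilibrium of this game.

12/11

First find q, the probability Nation B plays Invest, from Nation A's indifference between Invest and Wait: 2q = −3q + 6(1−q), giving q = 6/11.
Since Nation A is indifferent in equilibrium, Nation A's expected payoff equals the payoff from either row against (6/11, 5/11). Using Invest: 2(6/11) = 12/11.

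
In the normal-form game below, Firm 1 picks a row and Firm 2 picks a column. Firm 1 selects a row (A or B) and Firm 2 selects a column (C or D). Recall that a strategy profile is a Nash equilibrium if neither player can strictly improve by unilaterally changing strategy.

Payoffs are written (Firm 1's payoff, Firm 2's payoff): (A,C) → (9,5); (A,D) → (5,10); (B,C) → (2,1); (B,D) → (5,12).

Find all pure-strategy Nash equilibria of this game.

(A, D) and (B, D)

(A, C): Firm 2 prefers D (10 > 5) — not an equilibrium.
(A, D): Firm 1 gets 5 ≥ 5 from B, and Firm 2 gets 10 ≥ 5 from C — Nash equilibrium.
(B, C): Firm 1 prefers A (9 > 2); Firm 2 prefers D (12 > 1) — not an equilibrium.
(B, D): Firm 1 gets 5 ≥ 5 from A, and Firm 2 gets 12 ≥ 1 from C — Nash equilibrium.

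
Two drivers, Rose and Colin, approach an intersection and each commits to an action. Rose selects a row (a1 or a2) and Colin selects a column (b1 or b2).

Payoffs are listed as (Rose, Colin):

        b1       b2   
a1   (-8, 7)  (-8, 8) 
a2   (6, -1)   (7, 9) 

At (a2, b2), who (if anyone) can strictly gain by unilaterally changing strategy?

Neither

Rose at (a2, b2) earns 7; deviating to a1 yields -8 — not better.
Colin earns 9; deviating to b1 yields -1 — not better.
Neither player can strictly improve; the profile is a Nash equilibrium.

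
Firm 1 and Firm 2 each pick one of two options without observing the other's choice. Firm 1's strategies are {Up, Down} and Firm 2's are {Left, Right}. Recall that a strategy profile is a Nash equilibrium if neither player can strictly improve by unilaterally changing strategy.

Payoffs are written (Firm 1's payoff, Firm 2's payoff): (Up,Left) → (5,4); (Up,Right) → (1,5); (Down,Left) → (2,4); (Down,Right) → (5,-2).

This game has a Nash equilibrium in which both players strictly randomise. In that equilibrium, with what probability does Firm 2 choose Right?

3/7

Let c be the probability that Firm 2 plays Left. In a completely mixed equilibrium, Firm 1 must be indifferent between Up and Down.
Firm 1's expected payoff from Up is 5c + (1−c); from Down it is 2c + 5(1−c).
Setting these equal: 4c + 1 = −3c + 5, so c = 4/7.
Therefore Firm 2 plays Right with probability 1 − 4/7 = 3/7.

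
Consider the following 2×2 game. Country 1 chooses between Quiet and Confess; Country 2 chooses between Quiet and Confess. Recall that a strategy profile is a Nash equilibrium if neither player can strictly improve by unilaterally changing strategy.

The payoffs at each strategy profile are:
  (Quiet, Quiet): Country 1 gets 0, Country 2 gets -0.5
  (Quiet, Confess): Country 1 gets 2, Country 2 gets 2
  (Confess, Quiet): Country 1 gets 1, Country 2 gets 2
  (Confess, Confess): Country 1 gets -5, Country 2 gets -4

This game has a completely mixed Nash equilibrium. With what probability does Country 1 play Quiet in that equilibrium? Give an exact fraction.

12/17

Let r be the probability that Country 1 plays Quiet. In a completely mixed equilibrium, Country 2 must be indifferent between Quiet and Confess.
Country 2's expected payoff from Quiet is −0.5r + 2(1−r); from Confess it is 2r − 4(1−r).
Setting these equal: −2.5r + 2 = 6r − 4, so r = 12/17.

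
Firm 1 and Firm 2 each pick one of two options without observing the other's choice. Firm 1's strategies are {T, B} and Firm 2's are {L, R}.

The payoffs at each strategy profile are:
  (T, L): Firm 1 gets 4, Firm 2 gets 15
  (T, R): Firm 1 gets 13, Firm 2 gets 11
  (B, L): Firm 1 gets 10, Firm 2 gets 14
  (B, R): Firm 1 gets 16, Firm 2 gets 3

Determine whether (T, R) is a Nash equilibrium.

No

At (T, R), Firm 1 earns 13; switching to B would give 16, so Firm 1 would deviate.
Firm 2 earns 11; switching to L would give 15, so Firm 2 would deviate.
Since at least one player can profitably deviate, this is not a Nash equilibrium.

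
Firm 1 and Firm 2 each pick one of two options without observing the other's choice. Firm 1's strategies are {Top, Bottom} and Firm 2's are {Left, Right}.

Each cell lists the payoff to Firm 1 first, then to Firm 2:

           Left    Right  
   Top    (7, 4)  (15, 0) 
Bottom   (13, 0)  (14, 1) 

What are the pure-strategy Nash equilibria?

none

(Top, Left): Firm 1 prefers Bottom (13 > 7) — not an equilibrium.
(Top, Right): Firm 2 prefers Left (4 > 0) — not an equilibrium.
(Bottom, Left): Firm 2 prefers Right (1 > 0) — not an equilibrium.
(Bottom, Right): Firm 1 prefers Top (15 > 14) — not an equilibrium.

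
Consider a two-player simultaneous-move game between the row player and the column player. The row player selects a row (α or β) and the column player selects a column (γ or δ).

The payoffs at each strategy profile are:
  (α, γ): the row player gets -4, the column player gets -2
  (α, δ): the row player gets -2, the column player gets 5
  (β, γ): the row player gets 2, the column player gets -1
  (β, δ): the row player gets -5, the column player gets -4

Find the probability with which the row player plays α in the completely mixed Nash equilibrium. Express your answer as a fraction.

3/10

Let p be the probability that the row player plays α. In a completely mixed equilibrium, the column player must be indifferent between γ and δ.
The column player's expected payoff from γ is −2p − (1−p); from δ it is 5p − 4(1−p).
Setting these equal: −p − 1 = 9p − 4, so p = 3/10.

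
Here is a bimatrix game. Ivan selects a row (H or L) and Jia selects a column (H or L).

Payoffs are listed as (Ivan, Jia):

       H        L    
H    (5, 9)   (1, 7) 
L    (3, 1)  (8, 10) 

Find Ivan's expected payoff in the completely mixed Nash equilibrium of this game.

First find q, the probability Jia plays H, from Ivan's indifference between H and L: 5q + (1−q) = 3q + 8(1−q), giving q = 7/9.
Since Ivan is indifferent in equilibrium, Ivan's expected payoff equals the payoff from either row against (7/9, 2/9). Using H: 5(7/9) + (2/9) = 37/9.

37/9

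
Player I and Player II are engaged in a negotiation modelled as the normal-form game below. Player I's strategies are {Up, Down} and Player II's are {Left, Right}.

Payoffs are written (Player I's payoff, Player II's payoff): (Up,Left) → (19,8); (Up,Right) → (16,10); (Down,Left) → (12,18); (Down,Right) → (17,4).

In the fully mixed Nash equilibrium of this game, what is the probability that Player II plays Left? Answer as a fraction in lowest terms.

Let y be the probability that Player II plays Left. In a completely mixed equilibrium, Player I must be indifferent between Up and Down.
Player I's expected payoff from Up is 19y + 16(1−y); from Down it is 12y + 17(1−y).
Setting these equal: 3y + 16 = −5y + 17, so y = 1/8.

1/8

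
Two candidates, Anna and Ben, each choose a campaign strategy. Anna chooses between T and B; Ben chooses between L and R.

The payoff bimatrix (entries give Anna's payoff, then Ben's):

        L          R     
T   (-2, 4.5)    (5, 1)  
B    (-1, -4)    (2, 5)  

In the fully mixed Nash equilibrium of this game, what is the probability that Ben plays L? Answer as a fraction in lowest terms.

3/4

Let q be the probability that Ben plays L. In a completely mixed equilibrium, Anna must be indifferent between T and B.
Anna's expected payoff from T is −2q + 5(1−q); from B it is −q + 2(1−q).
Setting these equal: −7q + 5 = −3q + 2, so q = 3/4.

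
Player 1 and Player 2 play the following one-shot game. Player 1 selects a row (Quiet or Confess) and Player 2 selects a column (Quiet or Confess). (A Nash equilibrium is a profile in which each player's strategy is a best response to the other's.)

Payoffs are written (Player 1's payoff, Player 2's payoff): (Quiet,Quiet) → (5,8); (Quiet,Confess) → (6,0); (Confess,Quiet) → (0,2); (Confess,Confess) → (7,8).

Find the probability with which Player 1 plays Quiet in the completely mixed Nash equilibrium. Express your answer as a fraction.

Let p be the probability that Player 1 plays Quiet. In a completely mixed equilibrium, Player 2 must be indifferent between Quiet and Confess.
Player 2's expected payoff from Quiet is 8p + 2(1−p); from Confess it is 8(1−p).
Setting these equal: 6p + 2 = −8p + 8, so p = 3/7.

3/7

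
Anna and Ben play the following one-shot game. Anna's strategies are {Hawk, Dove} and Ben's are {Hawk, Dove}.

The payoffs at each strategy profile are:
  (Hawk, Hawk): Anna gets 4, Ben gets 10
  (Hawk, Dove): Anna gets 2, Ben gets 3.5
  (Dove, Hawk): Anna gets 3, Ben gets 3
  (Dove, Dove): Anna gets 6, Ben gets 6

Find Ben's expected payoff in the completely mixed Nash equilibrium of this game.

First find x, the probability Anna plays Hawk, from Ben's indifference between Hawk and Dove: 10x + 3(1−x) = 3.5x + 6(1−x), giving x = 6/19.
Since Ben is indifferent in equilibrium, Ben's expected payoff equals the payoff from either column against (6/19, 13/19). Using Hawk: 10(6/19) + 3(13/19) = 99/19.

99/19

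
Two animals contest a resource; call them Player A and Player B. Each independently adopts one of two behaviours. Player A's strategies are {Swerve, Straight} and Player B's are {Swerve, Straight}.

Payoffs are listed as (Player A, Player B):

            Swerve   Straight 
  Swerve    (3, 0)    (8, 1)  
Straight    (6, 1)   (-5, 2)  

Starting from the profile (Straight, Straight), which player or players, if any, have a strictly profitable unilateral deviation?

Player A at (Straight, Straight) earns -5; deviating to Swerve yields 8 — a strict improvement.
Player B earns 2; deviating to Swerve yields 1 — not better.
Only Player A has a strictly profitable deviation.

Player A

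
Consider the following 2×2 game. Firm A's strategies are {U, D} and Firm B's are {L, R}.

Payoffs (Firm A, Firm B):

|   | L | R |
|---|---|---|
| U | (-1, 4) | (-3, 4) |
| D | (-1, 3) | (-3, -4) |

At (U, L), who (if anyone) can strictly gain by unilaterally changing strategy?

Firm A at (U, L) earns -1; deviating to D yields -1 — not better.
Firm B earns 4; deviating to R yields 4 — not better.
Neither player can strictly improve; the profile is a Nash equilibrium.

Neither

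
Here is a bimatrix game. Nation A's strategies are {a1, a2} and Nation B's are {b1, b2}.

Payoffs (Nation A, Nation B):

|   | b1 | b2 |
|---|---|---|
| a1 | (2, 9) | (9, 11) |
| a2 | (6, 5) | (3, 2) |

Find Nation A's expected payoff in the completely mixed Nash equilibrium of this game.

First find y, the probability Nation B plays b1, from Nation A's indifference between a1 and a2: 2y + 9(1−y) = 6y + 3(1−y), giving y = 3/5.
Since Nation A is indifferent in equilibrium, Nation A's expected payoff equals the payoff from either row against (3/5, 2/5). Using a1: 2(3/5) + 9(2/5) = 24/5.

24/5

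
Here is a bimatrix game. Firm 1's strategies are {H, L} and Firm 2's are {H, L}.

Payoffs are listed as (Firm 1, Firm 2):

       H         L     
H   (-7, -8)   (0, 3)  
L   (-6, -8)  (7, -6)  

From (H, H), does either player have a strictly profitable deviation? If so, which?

Firm 1 at (H, H) earns -7; deviating to L yields -6 — a strict improvement.
Firm 2 earns -8; deviating to L yields 3 — a strict improvement.
Both Firm 1 and Firm 2 have strictly profitable deviations.

Both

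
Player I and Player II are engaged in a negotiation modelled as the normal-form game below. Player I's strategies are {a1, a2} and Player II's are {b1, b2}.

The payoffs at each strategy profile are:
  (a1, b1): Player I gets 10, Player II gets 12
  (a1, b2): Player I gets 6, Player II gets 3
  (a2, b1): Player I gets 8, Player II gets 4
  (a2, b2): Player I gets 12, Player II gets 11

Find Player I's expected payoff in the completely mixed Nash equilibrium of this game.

9

First find y, the probability Player II plays b1, from Player I's indifference between a1 and a2: 10y + 6(1−y) = 8y + 12(1−y), giving y = 3/4.
Since Player I is indifferent in equilibrium, Player I's expected payoff equals the payoff from either row against (3/4, 1/4). Using a1: 10(3/4) + 6(1/4) = 9.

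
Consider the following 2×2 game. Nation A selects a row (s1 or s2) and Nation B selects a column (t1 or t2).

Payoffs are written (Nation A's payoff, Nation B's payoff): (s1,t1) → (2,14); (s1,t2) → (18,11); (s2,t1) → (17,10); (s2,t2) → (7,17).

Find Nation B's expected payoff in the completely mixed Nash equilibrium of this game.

64/5

First find x, the probability Nation A plays s1, from Nation B's indifference between t1 and t2: 14x + 10(1−x) = 11x + 17(1−x), giving x = 7/10.
Since Nation B is indifferent in equilibrium, Nation B's expected payoff equals the payoff from either column against (7/10, 3/10). Using t1: 14(7/10) + 10(3/10) = 64/5.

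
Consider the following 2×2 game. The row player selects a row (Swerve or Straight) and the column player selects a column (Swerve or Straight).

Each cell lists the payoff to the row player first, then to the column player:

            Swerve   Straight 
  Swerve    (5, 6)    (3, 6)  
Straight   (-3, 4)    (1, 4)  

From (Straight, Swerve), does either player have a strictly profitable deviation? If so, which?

The row player at (Straight, Swerve) earns -3; deviating to Swerve yields 5 — a strict improvement.
The column player earns 4; deviating to Straight yields 4 — not better.
Only the row player has a strictly profitable deviation.

The row player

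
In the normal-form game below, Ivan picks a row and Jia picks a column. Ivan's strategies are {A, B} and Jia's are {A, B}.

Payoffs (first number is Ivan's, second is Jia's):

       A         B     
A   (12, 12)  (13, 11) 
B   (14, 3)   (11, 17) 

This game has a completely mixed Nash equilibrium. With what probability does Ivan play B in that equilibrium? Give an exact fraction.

1/15

Let x be the probability that Ivan plays A. In a completely mixed equilibrium, Jia must be indifferent between A and B.
Jia's expected payoff from A is 12x + 3(1−x); from B it is 11x + 17(1−x).
Setting these equal: 9x + 3 = −6x + 17, so x = 14/15.
Therefore Ivan plays B with probability 1 − 14/15 = 1/15.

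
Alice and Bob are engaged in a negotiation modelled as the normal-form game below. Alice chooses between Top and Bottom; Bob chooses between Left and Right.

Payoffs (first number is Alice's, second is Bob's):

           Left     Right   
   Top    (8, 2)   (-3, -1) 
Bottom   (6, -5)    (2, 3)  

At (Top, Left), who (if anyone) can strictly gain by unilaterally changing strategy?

Neither

Alice at (Top, Left) earns 8; deviating to Bottom yields 6 — not better.
Bob earns 2; deviating to Right yields -1 — not better.
Neither player can strictly improve; the profile is a Nash equilibrium.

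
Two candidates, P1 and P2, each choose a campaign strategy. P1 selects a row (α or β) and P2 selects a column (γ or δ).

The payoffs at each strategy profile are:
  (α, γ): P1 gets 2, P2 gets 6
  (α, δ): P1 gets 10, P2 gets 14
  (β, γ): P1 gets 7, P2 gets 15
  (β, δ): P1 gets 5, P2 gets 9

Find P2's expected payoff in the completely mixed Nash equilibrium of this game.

First find x, the probability P1 plays α, from P2's indifference between γ and δ: 6x + 15(1−x) = 14x + 9(1−x), giving x = 3/7.
Since P2 is indifferent in equilibrium, P2's expected payoff equals the payoff from either column against (3/7, 4/7). Using γ: 6(3/7) + 15(4/7) = 78/7.

78/7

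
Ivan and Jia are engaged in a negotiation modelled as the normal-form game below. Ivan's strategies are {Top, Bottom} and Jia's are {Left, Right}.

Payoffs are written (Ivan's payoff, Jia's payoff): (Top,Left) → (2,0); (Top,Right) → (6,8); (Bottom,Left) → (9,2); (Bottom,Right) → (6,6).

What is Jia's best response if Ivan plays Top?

Against Top, Jia earns 0 from Left and 8 from Right.
So Right is the best response.

Right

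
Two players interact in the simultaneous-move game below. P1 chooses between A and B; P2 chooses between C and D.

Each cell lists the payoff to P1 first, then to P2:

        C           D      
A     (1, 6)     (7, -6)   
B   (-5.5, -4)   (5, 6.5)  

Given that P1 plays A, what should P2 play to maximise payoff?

Against A, P2 earns 6 from C and -6 from D.
So C is the best response.

C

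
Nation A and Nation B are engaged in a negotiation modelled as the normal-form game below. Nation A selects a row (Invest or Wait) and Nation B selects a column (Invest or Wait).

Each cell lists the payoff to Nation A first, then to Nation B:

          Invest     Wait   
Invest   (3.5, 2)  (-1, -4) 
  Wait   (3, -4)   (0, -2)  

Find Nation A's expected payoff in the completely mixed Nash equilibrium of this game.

First find y, the probability Nation B plays Invest, from Nation A's indifference between Invest and Wait: 3.5y − (1−y) = 3y, giving y = 2/3.
Since Nation A is indifferent in equilibrium, Nation A's expected payoff equals the payoff from either row against (2/3, 1/3). Using Invest: 3.5(2/3) − (1/3) = 2.

2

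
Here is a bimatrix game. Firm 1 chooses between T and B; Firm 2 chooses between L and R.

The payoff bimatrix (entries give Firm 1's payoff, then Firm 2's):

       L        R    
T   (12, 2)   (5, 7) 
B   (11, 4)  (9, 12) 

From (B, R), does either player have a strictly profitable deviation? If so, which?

Neither

Firm 1 at (B, R) earns 9; deviating to T yields 5 — not better.
Firm 2 earns 12; deviating to L yields 4 — not better.
Neither player can strictly improve; the profile is a Nash equilibrium.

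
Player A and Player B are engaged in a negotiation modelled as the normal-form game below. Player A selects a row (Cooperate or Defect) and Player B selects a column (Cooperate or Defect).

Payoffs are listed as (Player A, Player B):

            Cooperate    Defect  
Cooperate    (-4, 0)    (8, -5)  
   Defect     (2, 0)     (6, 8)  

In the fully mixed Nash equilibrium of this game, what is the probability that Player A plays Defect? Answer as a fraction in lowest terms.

Let p be the probability that Player A plays Cooperate. In a completely mixed equilibrium, Player B must be indifferent between Cooperate and Defect.
Player B's expected payoff from Cooperate is 0; from Defect it is −5p + 8(1−p).
Setting these equal: 0 = −13p + 8, so p = 8/13.
Therefore Player A plays Defect with probability 1 − 8/13 = 5/13.

5/13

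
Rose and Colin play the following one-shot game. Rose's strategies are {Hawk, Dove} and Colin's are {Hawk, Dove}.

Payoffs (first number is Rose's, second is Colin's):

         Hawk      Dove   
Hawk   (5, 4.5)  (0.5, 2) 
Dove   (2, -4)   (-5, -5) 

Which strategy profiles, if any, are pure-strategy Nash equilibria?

(Hawk, Hawk)

(Hawk, Hawk): Rose gets 5 ≥ 2 from Dove, and Colin gets 4.5 ≥ 2 from Dove — Nash equilibrium.
(Hawk, Dove): Colin prefers Hawk (4.5 > 2) — not an equilibrium.
(Dove, Hawk): Rose prefers Hawk (5 > 2) — not an equilibrium.
(Dove, Dove): Rose prefers Hawk (0.5 > -5); Colin prefers Hawk (-4 > -5) — not an equilibrium.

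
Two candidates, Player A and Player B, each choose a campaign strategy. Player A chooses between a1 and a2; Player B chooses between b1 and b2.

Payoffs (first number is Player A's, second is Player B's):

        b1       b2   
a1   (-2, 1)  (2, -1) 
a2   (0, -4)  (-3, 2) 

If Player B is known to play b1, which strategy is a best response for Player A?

a2

Against b1, Player A earns -2 from a1 and 0 from a2.
So a2 is the best response.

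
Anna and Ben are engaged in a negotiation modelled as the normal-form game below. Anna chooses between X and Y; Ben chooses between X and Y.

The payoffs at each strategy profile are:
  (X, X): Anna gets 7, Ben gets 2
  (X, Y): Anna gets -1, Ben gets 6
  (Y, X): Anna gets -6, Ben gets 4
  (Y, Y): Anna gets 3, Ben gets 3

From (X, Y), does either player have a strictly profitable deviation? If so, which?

Anna

Anna at (X, Y) earns -1; deviating to Y yields 3 — a strict improvement.
Ben earns 6; deviating to X yields 2 — not better.
Only Anna has a strictly profitable deviation.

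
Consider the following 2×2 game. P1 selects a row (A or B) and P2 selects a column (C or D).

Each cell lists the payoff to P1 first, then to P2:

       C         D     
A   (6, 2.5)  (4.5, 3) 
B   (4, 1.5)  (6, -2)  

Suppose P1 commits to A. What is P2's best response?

Against A, P2 earns 2.5 from C and 3 from D.
So D is the best response.

D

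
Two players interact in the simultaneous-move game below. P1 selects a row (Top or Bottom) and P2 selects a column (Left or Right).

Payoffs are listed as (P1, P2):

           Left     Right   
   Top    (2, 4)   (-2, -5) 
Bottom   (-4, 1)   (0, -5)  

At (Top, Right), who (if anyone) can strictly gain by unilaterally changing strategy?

P1 at (Top, Right) earns -2; deviating to Bottom yields 0 — a strict improvement.
P2 earns -5; deviating to Left yields 4 — a strict improvement.
Both P1 and P2 have strictly profitable deviations.

Both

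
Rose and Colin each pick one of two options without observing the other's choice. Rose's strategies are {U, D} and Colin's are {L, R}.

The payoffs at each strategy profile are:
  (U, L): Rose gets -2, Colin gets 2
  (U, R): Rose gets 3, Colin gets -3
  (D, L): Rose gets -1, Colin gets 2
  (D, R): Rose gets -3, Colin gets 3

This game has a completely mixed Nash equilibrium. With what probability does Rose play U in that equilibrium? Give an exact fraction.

Let r be the probability that Rose plays U. In a completely mixed equilibrium, Colin must be indifferent between L and R.
Colin's expected payoff from L is 2r + 2(1−r); from R it is −3r + 3(1−r).
Setting these equal: 2 = −6r + 3, so r = 1/6.

1/6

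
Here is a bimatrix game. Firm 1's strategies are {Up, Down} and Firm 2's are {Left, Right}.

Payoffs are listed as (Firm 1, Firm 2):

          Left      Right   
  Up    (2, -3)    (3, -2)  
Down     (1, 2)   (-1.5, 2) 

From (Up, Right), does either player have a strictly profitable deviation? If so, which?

Neither

Firm 1 at (Up, Right) earns 3; deviating to Down yields -1.5 — not better.
Firm 2 earns -2; deviating to Left yields -3 — not better.
Neither player can strictly improve; the profile is a Nash equilibrium.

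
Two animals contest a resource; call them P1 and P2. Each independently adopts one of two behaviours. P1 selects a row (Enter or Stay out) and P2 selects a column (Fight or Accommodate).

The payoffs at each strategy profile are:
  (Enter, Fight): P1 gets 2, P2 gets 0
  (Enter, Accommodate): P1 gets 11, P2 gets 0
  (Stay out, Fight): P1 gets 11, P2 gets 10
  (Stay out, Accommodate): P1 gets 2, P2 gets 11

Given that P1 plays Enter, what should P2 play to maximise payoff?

Against Enter, P2 earns 0 from Fight and 0 from Accommodate.
So either strategy is a best response.

either — both Fight and Accommodate are best responses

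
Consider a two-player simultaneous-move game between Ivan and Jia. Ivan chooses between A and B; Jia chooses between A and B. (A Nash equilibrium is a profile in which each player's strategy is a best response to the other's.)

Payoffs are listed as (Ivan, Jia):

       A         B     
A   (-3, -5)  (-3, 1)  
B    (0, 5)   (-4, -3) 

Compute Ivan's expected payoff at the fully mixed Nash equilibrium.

-3

First find q, the probability Jia plays A, from Ivan's indifference between A and B: −3q − 3(1−q) = −4(1−q), giving q = 1/4.
Since Ivan is indifferent in equilibrium, Ivan's expected payoff equals the payoff from either row against (1/4, 3/4). Using A: −3(1/4) − 3(3/4) = -3.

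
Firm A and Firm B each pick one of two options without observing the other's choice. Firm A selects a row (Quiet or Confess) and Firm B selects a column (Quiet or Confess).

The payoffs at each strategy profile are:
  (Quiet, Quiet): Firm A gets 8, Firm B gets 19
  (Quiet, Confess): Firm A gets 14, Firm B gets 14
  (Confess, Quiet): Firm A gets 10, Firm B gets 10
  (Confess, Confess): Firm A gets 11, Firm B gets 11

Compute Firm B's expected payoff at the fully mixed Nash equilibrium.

First find x, the probability Firm A plays Quiet, from Firm B's indifference between Quiet and Confess: 19x + 10(1−x) = 14x + 11(1−x), giving x = 1/6.
Since Firm B is indifferent in equilibrium, Firm B's expected payoff equals the payoff from either column against (1/6, 5/6). Using Quiet: 19(1/6) + 10(5/6) = 23/2.

23/2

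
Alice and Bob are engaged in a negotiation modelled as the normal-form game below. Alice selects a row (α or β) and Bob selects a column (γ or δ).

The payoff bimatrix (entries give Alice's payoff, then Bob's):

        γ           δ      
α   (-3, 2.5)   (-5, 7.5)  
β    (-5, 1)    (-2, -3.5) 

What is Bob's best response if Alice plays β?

γ

Against β, Bob earns 1 from γ and -3.5 from δ.
So γ is the best response.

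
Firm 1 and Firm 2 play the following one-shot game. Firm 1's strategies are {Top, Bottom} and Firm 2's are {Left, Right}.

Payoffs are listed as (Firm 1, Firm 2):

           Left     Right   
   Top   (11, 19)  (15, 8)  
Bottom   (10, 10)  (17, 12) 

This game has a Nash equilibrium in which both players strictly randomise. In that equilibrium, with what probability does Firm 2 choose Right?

Let q be the probability that Firm 2 plays Left. In a completely mixed equilibrium, Firm 1 must be indifferent between Top and Bottom.
Firm 1's expected payoff from Top is 11q + 15(1−q); from Bottom it is 10q + 17(1−q).
Setting these equal: −4q + 15 = −7q + 17, so q = 2/3.
Therefore Firm 2 plays Right with probability 1 − 2/3 = 1/3.

1/3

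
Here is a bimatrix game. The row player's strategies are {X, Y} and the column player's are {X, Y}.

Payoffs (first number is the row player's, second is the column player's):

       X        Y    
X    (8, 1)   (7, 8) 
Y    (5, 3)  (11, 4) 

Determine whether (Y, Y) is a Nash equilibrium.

At (Y, Y), the row player earns 11; switching to X would give 7, so the row player has no profitable deviation.
The column player earns 4; switching to X would give 3, so the column player has no profitable deviation.
Neither player can gain by a unilateral deviation, so this profile is a Nash equilibrium.

Yes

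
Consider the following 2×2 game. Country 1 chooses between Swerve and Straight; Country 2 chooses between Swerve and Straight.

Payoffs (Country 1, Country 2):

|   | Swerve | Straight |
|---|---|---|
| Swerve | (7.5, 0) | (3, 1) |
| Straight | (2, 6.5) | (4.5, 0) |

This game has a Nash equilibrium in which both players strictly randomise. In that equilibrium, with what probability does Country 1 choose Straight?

2/15

Let r be the probability that Country 1 plays Swerve. In a completely mixed equilibrium, Country 2 must be indifferent between Swerve and Straight.
Country 2's expected payoff from Swerve is 6.5(1−r); from Straight it is r.
Setting these equal: −6.5r + 6.5 = r, so r = 13/15.
Therefore Country 1 plays Straight with probability 1 − 13/15 = 2/15.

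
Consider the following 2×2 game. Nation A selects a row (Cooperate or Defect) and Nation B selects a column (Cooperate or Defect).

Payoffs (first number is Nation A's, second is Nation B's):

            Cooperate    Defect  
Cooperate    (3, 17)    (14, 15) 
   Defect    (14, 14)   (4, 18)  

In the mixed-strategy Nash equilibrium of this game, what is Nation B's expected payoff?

First find p, the probability Nation A plays Cooperate, from Nation B's indifference between Cooperate and Defect: 17p + 14(1−p) = 15p + 18(1−p), giving p = 2/3.
Since Nation B is indifferent in equilibrium, Nation B's expected payoff equals the payoff from either column against (2/3, 1/3). Using Cooperate: 17(2/3) + 14(1/3) = 16.

16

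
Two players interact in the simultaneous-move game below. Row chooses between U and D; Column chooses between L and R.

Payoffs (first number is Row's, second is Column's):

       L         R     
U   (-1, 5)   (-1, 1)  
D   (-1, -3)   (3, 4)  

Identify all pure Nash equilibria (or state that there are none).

(U, L): Row gets -1 ≥ -1 from D, and Column gets 5 ≥ 1 from R — Nash equilibrium.
(U, R): Row prefers D (3 > -1); Column prefers L (5 > 1) — not an equilibrium.
(D, L): Column prefers R (4 > -3) — not an equilibrium.
(D, R): Row gets 3 ≥ -1 from U, and Column gets 4 ≥ -3 from L — Nash equilibrium.

(U, L) and (D, R)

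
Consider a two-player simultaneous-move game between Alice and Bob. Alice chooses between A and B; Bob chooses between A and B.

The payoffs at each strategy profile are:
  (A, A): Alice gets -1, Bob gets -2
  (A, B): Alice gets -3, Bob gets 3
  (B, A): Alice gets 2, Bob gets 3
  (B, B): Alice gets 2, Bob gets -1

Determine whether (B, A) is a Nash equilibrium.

Yes

At (B, A), Alice earns 2; switching to A would give -1, so Alice has no profitable deviation.
Bob earns 3; switching to B would give -1, so Bob has no profitable deviation.
Neither player can gain by a unilateral deviation, so this profile is a Nash equilibrium.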